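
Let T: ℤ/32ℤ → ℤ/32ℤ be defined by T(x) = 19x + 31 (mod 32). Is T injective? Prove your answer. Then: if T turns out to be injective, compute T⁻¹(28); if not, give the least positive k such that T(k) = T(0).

15

If T(a) = T(b), then 19a ≡ 19b (mod 32). Because gcd(19, 32) = 1, we may cancel 19 to get a ≡ b (mod 32).
Thus T is injective.
We now compute 19⁻¹ mod 32 explicitly. Euclid's algorithm: 32 = 1·19 + 13, 19 = 1·13 + 6, 13 = 2·6 + 1; back-substituting gives 1 = 27·19 − 16·32, so 19⁻¹ ≡ 27 (mod 32).
Since T is injective, we compute T⁻¹(28): solve 19x + 31 ≡ 28 (mod 32), i.e. 19x ≡ 29 (mod 32).
Multiplying by 19⁻¹ = 27 gives x ≡ 27·29 = 783 = 24·32 + 15 ≡ 15 (mod 32).
Check: T(15) = 19·15 + 31 = 316 = 9·32 + 28 ≡ 28 (mod 32).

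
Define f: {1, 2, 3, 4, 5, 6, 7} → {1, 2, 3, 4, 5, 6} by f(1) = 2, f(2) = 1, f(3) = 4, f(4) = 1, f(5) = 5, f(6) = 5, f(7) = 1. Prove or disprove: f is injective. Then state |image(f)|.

f(2) = 1 = f(4) with 2 ≠ 4, so f is not injective.
The image of f is {1, 2, 4, 5}, which has 4 elements.

4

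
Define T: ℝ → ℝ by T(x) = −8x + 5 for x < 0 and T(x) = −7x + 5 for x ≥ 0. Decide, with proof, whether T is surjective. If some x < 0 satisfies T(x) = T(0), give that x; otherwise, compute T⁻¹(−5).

Both pieces are strictly decreasing (slopes −8 and −7), so each is injective on its own interval.
The left piece maps (−∞, 0) onto (5, ∞); the right piece maps [0, ∞) onto (−∞, 5].
These images together cover ℝ, so T is surjective.
Because the two images are disjoint, no x < 0 has T(x) = T(0), so we compute T⁻¹(−5): −5 lies in (−∞, 5], so solve −7x + 5 = −5: x = (−5 − 5)/(−7) = 10/7.

10/7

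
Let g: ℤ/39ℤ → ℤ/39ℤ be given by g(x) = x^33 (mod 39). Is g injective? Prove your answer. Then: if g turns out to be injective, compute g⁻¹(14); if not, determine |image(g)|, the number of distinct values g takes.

g(2): Repeated squaring mod 39: 2^1 ≡ 2, 2^2 ≡ 2² = 4, 2^4 ≡ 4² = 16, 2^8 ≡ 16² = 256 ≡ 22, 2^16 ≡ 22² = 484 ≡ 16, 2^32 ≡ 16² = 256 ≡ 22. Since 33 = 32 + 1, 2^33 ≡ 22·2: 22·2 = 44 ≡ 5. So 2^33 ≡ 5 (mod 39).
g(5): Repeated squaring mod 39: 5^1 ≡ 5, 5^2 ≡ 5² = 25, 5^4 ≡ 25² = 625 ≡ 1, 5^8 ≡ 1² = 1, 5^16 ≡ 1² = 1, 5^32 ≡ 1² = 1. Since 33 = 32 + 1, 5^33 ≡ 1·5: 1·5 = 5. So 5^33 ≡ 5 (mod 39).
So g(2) = g(5) = 5 while 2 ≠ 5, so g is not injective.
Since g is not injective, we determine |image(g)|. Computing x^33 mod 39 for each x (by repeated squaring, reducing mod 39 at every step), the values g(0), g(1), …, g(38) are: 0, 1, 5, 27, 25, 5, 18, 34, 8, 27, 25, 8, 12, 13, 14, 18, 1, 38, 18, 31, 8, 21, 1, 38, 21, 25, 26, 27, 31, 14, 12, 31, 5, 21, 34, 14, 12, 34, 38.
The distinct values are {0, 1, 5, 8, 12, 13, 14, 18, 21, 25, 26, 27, 31, 34, 38}; there are 15 of them.

15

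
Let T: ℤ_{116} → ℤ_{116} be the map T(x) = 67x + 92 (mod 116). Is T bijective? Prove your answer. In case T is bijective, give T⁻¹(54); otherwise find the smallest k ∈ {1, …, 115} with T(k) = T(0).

86

By definition, T is injective if T(x_1) = T(x_2) implies x_1 = x_2.
If T(x_1) = T(x_2), then 67x_1 ≡ 67x_2 (mod 116). Because gcd(67, 116) = 1, we may cancel 67 to get x_1 ≡ x_2 (mod 116).
We now compute 67⁻¹ mod 116 explicitly. Euclid's algorithm: 116 = 1·67 + 49, 67 = 1·49 + 18, 49 = 2·18 + 13, 18 = 1·13 + 5, 13 = 2·5 + 3, 5 = 1·3 + 2, 3 = 1·2 + 1; back-substituting gives 1 = 71·67 − 41·116, so 67⁻¹ ≡ 71 (mod 116).
Then y ↦ 71(y − 92) is a two-sided inverse to T, so every y ∈ ℤ_{116} has a preimage.
Hence T is bijective.
Since T is bijective, we find T⁻¹(54): we need 67x ≡ 54 − 92 ≡ 78 (mod 116). Using 67⁻¹ = 71: x ≡ 71·78 = 5538 = 47·116 + 86, so x = 86.
Check: T(86) = 67·86 + 92 = 5854 = 50·116 + 54 ≡ 54 (mod 116).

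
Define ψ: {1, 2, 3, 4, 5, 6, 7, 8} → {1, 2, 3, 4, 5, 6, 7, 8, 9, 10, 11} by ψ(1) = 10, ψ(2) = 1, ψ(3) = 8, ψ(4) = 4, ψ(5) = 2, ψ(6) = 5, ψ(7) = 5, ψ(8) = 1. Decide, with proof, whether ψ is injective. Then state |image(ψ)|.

ψ(6) = 5 = ψ(7) with 6 ≠ 7, so ψ is not injective.
The image of ψ is {1, 2, 4, 5, 8, 10}, which has 6 elements.

6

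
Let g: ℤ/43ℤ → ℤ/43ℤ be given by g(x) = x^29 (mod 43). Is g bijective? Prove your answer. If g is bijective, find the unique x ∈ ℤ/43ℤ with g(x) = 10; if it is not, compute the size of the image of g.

17

Since 43 is prime, the nonzero elements of ℤ/43ℤ form a cyclic group of order 42.
As gcd(29, 42) = 1, raising to the 29th power is a bijection on this group: if u^29 ≡ v^29 then (uv^{−1})^29 = 1, and the only element of order dividing gcd(29, 42) = 1 is 1, so u = v.
With g(0) = 0 this makes g injective on all of ℤ/43ℤ, hence bijective (finite equal-size domain and codomain). In particular g is bijective.
Since g is bijective, we find the preimage of 10. The inverse of x ↦ x^29 on (ℤ/43ℤ)^× is x ↦ x^29, because 29·29 = 841 = 20·42 + 1 ≡ 1 (mod 42) and x^{42} = 1 for x ≠ 0 (Fermat). So g⁻¹(10) = 10^29 mod 43.
Repeated squaring mod 43: 10^1 ≡ 10, 10^2 ≡ 10² = 100 ≡ 14, 10^4 ≡ 14² = 196 ≡ 24, 10^8 ≡ 24² = 576 ≡ 17, 10^16 ≡ 17² = 289 ≡ 31. Since 29 = 16 + 8 + 4 + 1, 10^29 ≡ 31·17·24·10: 31·17 = 527 ≡ 11, then 11·24 = 264 ≡ 6, then 6·10 = 60 ≡ 17. So 10^29 ≡ 17 (mod 43).
Hence g⁻¹(10) = 17.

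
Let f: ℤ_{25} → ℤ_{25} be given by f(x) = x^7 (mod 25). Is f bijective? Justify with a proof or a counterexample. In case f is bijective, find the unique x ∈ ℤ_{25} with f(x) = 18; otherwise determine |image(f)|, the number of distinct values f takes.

21

f(0) = 0^7 = 0.
f(5): Repeated squaring mod 25: 5^1 ≡ 5, 5^2 ≡ 5² = 25 ≡ 0, 5^4 ≡ 0² = 0. Since 7 = 4 + 2 + 1, 5^7 ≡ 0·0·5: 0·0 = 0, then 0·5 = 0. So 5^7 ≡ 0 (mod 25).
So f(0) = f(5) = 0 while 0 ≠ 5, hence f is not injective, hence not bijective.
Since f is not bijective, we determine |image(f)|. Computing x^7 mod 25 for each x (by repeated squaring, reducing mod 25 at every step), the values f(0), f(1), …, f(24) are: 0, 1, 3, 12, 9, 0, 11, 18, 2, 19, 0, 21, 8, 17, 4, 0, 6, 23, 7, 14, 0, 16, 13, 22, 24.
The distinct values are {0, 1, 2, 3, 4, 6, 7, 8, 9, 11, 12, 13, 14, 16, 17, 18, 19, 21, 22, 23, 24}; there are 21 of them.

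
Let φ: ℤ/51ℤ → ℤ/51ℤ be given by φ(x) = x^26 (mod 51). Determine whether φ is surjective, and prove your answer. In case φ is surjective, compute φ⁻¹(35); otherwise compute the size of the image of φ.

φ(7): Repeated squaring mod 51: 7^1 ≡ 7, 7^2 ≡ 7² = 49, 7^4 ≡ 49² = 2401 ≡ 4, 7^8 ≡ 4² = 16, 7^16 ≡ 16² = 256 ≡ 1. Since 26 = 16 + 8 + 2, 7^26 ≡ 1·16·49: 1·16 = 16, then 16·49 = 784 ≡ 19. So 7^26 ≡ 19 (mod 51).
φ(10): Repeated squaring mod 51: 10^1 ≡ 10, 10^2 ≡ 10² = 100 ≡ 49, 10^4 ≡ 49² = 2401 ≡ 4, 10^8 ≡ 4² = 16, 10^16 ≡ 16² = 256 ≡ 1. Since 26 = 16 + 8 + 2, 10^26 ≡ 1·16·49: 1·16 = 16, then 16·49 = 784 ≡ 19. So 10^26 ≡ 19 (mod 51).
So φ(7) = φ(10) = 19 while 7 ≠ 10, thus φ is not injective.
A non-injective map from the 51-element set ℤ/51ℤ to itself takes at most 50 distinct values, so it cannot be surjective. Hence φ is not surjective.
Since φ is not surjective, we determine |image(φ)|. Computing x^26 mod 51 for each x (by repeated squaring, reducing mod 51 at every step), the values φ(0), φ(1), …, φ(50) are: 0, 1, 4, 42, 16, 43, 15, 19, 13, 30, 19, 49, 9, 16, 25, 21, 1, 34, 18, 4, 25, 33, 43, 49, 36, 13, 13, 36, 49, 43, 33, 25, 4, 18, 34, 1, 21, 25, 16, 9, 49, 19, 30, 13, 19, 15, 43, 16, 42, 4, 1.
The distinct values are {0, 1, 4, 9, 13, 15, 16, 18, 19, 21, 25, 30, 33, 34, 36, 42, 43, 49}; there are 18 of them.

18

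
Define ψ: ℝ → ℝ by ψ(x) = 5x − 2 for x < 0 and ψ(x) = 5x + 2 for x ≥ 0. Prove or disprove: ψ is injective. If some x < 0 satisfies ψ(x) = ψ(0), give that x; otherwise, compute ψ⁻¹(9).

7/5

Both pieces are strictly increasing (slopes 5 and 5), so each is injective on its own interval.
The left piece maps (−∞, 0) onto (−∞, −2); the right piece maps [0, ∞) onto [2, ∞).
These images are disjoint, so no value is attained by both pieces. Thus ψ is injective.
Because the two images are disjoint, no x < 0 has ψ(x) = ψ(0), so we compute ψ⁻¹(9): 9 lies in [2, ∞), so solve 5x + 2 = 9: x = (9 − 2)/5 = 7/5.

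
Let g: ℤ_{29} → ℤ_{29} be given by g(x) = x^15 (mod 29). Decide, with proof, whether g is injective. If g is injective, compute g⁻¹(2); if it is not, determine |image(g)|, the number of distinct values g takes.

Since 29 is prime, the nonzero elements of ℤ_{29} form a cyclic group of order 28.
As gcd(15, 28) = 1, raising to the 15th power is a bijection on this group: if s^15 ≡ t^15 then (st^{−1})^15 = 1, and the only element of order dividing gcd(15, 28) = 1 is 1, so s = t.
With g(0) = 0 this makes g injective on all of ℤ_{29}, hence bijective (finite equal-size domain and codomain). In particular g is injective.
Since g is injective, we find the preimage of 2. The inverse of x ↦ x^15 on (ℤ_{29})^× is x ↦ x^15, because 15·15 = 225 = 8·28 + 1 ≡ 1 (mod 28) and x^{28} = 1 for x ≠ 0 (Fermat). So g⁻¹(2) = 2^15 mod 29.
Repeated squaring mod 29: 2^1 ≡ 2, 2^2 ≡ 2² = 4, 2^4 ≡ 4² = 16, 2^8 ≡ 16² = 256 ≡ 24. Since 15 = 8 + 4 + 2 + 1, 2^15 ≡ 24·16·4·2: 24·16 = 384 ≡ 7, then 7·4 = 28, then 28·2 = 56 ≡ 27. So 2^15 ≡ 27 (mod 29).
Hence g⁻¹(2) = 27.

27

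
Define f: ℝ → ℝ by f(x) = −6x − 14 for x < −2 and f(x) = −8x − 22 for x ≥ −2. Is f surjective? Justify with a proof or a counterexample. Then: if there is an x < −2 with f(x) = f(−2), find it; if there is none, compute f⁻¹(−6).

Both pieces are strictly decreasing (slopes −6 and −8), so each is injective on its own interval.
The left piece maps (−∞, −2) onto (−2, ∞); the right piece maps [−2, ∞) onto (−∞, −6].
The union (−2, ∞) ∪ (−∞, −6] omits the interval between −2 and −6; in particular −2 has no preimage. So f is not surjective.
Because the two images are disjoint, no x < −2 has f(x) = f(−2), so we compute f⁻¹(−6): −6 lies in (−∞, −6], so solve −8x − 22 = −6: x = (−6 + 22)/(−8) = −2.

-2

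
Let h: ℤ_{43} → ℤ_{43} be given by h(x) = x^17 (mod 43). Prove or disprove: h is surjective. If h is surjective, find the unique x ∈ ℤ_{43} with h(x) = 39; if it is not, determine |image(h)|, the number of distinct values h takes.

Since 43 is prime, the nonzero elements of ℤ_{43} form a cyclic group of order 42.
As gcd(17, 42) = 1, raising to the 17th power is a bijection on this group: if x_1^17 ≡ x_2^17 then (x_1x_2^{−1})^17 = 1, and the only element of order dividing gcd(17, 42) = 1 is 1, so x_1 = x_2.
With h(0) = 0 this makes h injective on all of ℤ_{43}, hence bijective (finite equal-size domain and codomain). In particular h is surjective.
Since h is surjective, we find the preimage of 39. The inverse of x ↦ x^17 on (ℤ_{43})^× is x ↦ x^5, because 17·5 = 85 = 2·42 + 1 ≡ 1 (mod 42) and x^{42} = 1 for x ≠ 0 (Fermat). So h⁻¹(39) = 39^5 mod 43.
Repeated squaring mod 43: 39^1 ≡ 39, 39^2 ≡ 39² = 1521 ≡ 16, 39^4 ≡ 16² = 256 ≡ 41. Since 5 = 4 + 1, 39^5 ≡ 41·39: 41·39 = 1599 ≡ 8. So 39^5 ≡ 8 (mod 43).
Hence h⁻¹(39) = 8.

8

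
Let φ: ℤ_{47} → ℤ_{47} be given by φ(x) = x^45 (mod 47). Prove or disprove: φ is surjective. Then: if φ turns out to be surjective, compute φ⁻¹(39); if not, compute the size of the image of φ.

Since 47 is prime, the nonzero elements of ℤ_{47} form a cyclic group of order 46.
As gcd(45, 46) = 1, raising to the 45th power is a bijection on this group: if x_1^45 ≡ x_2^45 then (x_1x_2^{−1})^45 = 1, and the only element of order dividing gcd(45, 46) = 1 is 1, so x_1 = x_2.
With φ(0) = 0 this makes φ injective on all of ℤ_{47}, hence bijective (finite equal-size domain and codomain). In particular φ is surjective.
Since φ is surjective, we find the preimage of 39. The inverse of x ↦ x^45 on (ℤ_{47})^× is x ↦ x^45, because 45·45 = 2025 = 44·46 + 1 ≡ 1 (mod 46) and x^{46} = 1 for x ≠ 0 (Fermat). So φ⁻¹(39) = 39^45 mod 47.
Repeated squaring mod 47: 39^1 ≡ 39, 39^2 ≡ 39² = 1521 ≡ 17, 39^4 ≡ 17² = 289 ≡ 7, 39^8 ≡ 7² = 49 ≡ 2, 39^16 ≡ 2² = 4, 39^32 ≡ 4² = 16. Since 45 = 32 + 8 + 4 + 1, 39^45 ≡ 16·2·7·39: 16·2 = 32, then 32·7 = 224 ≡ 36, then 36·39 = 1404 ≡ 41. So 39^45 ≡ 41 (mod 47).
Hence φ⁻¹(39) = 41.

41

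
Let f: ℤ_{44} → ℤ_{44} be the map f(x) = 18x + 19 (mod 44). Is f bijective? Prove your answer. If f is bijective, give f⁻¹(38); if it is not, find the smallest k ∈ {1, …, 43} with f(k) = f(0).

22

We have gcd(18, 44) = 2 > 1. Taking a = 0 and b = 22: f(0) = 19 and f(22) = 18·22 + 19 = 415 ≡ 19 (mod 44).
So f(0) = f(22) while 0 ≠ 22, thus f is not injective, hence not bijective.
Since f is not bijective, we find the least positive k with f(k) = f(0): this means 18k ≡ 0 (mod 44), i.e. 44 ∣ 18k. Since gcd(18, 44) = 2, dividing through by 2 this holds exactly when 22 ∣ 9k, and as gcd(9, 22) = 1, exactly when 22 ∣ k.
The smallest positive such k is 22.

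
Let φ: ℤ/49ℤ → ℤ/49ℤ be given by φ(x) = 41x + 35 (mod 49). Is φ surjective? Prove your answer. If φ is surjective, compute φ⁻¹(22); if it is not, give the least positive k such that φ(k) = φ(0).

By definition, surjectivity means every element of the codomain has a preimage under φ.
Since gcd(41, 49) = 1, 41 is invertible modulo 49. Euclid's algorithm: 49 = 1·41 + 8, 41 = 5·8 + 1; back-substituting gives 1 = 6·41 − 5·49, so 41⁻¹ ≡ 6 (mod 49).
For any y ∈ ℤ/49ℤ, x = 6(y − 35) mod 49 satisfies φ(x) = 41·6(y − 35) + 35 ≡ y (since 41·6 ≡ 1 mod 49). So every y has a preimage.
Therefore φ is surjective.
Since φ is surjective, we compute φ⁻¹(22): solve 41x + 35 ≡ 22 (mod 49), i.e. 41x ≡ 36 (mod 49).
Multiplying by 41⁻¹ = 6 gives x ≡ 6·36 = 216 = 4·49 + 20 ≡ 20 (mod 49).
Check: φ(20) = 41·20 + 35 = 855 = 17·49 + 22 ≡ 22 (mod 49).

20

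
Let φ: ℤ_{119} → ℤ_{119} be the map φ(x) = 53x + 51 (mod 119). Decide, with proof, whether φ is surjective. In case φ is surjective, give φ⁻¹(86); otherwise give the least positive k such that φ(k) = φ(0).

Recall: surjectivity means every element of the codomain has a preimage under φ.
Since gcd(53, 119) = 1, 53 is invertible modulo 119. Euclid's algorithm: 119 = 2·53 + 13, 53 = 4·13 + 1; back-substituting gives 1 = 9·53 − 4·119, so 53⁻¹ ≡ 9 (mod 119).
For any y ∈ ℤ_{119}, x = 9(y − 51) mod 119 satisfies φ(x) = 53·9(y − 51) + 51 ≡ y (since 53·9 ≡ 1 mod 119). So every y has a preimage.
Hence φ is surjective.
Since φ is surjective, we find φ⁻¹(86): we need 53x ≡ 86 − 51 ≡ 35 (mod 119). Using 53⁻¹ = 9: x ≡ 9·35 = 315 = 2·119 + 77, so x = 77.
Check: φ(77) = 53·77 + 51 = 4132 = 34·119 + 86 ≡ 86 (mod 119).

77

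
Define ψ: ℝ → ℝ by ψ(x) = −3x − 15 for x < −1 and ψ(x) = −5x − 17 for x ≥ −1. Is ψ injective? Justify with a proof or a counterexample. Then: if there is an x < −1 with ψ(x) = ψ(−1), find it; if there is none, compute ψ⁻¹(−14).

-3/5

Both pieces are strictly decreasing (slopes −3 and −5), so each is injective on its own interval.
The left piece maps (−∞, −1) onto (−12, ∞); the right piece maps [−1, ∞) onto (−∞, −12].
These images are disjoint, so no value is attained by both pieces. Therefore ψ is injective.
Because the two images are disjoint, no x < −1 has ψ(x) = ψ(−1), so we compute ψ⁻¹(−14): −14 lies in (−∞, −12], so solve −5x − 17 = −14: x = (−14 + 17)/(−5) = −3/5.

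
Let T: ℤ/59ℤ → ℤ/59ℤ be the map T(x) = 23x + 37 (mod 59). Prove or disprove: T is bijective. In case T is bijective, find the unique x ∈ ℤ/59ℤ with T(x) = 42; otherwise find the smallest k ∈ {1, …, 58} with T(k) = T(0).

31

Suppose T(u) = T(v) in ℤ/59ℤ. Then 23u + 37 ≡ 23v + 37 (mod 59), so 23(u − v) ≡ 0 (mod 59).
Since gcd(23, 59) = 1, 23 is invertible modulo 59, so u − v ≡ 0 (mod 59), i.e. u = v.
We now compute 23⁻¹ mod 59 explicitly. Euclid's algorithm: 59 = 2·23 + 13, 23 = 1·13 + 10, 13 = 1·10 + 3, 10 = 3·3 + 1; back-substituting gives 1 = 18·23 − 7·59, so 23⁻¹ ≡ 18 (mod 59).
For any y ∈ ℤ/59ℤ, x = 18(y − 37) mod 59 satisfies T(x) = 23·18(y − 37) + 37 ≡ y (since 23·18 ≡ 1 mod 59). So every y has a preimage.
Thus T is bijective.
Since T is bijective, we compute T⁻¹(42): solve 23x + 37 ≡ 42 (mod 59), i.e. 23x ≡ 5 (mod 59).
Multiplying by 23⁻¹ = 18 gives x ≡ 18·5 = 90 = 1·59 + 31 ≡ 31 (mod 59).
Check: T(31) = 23·31 + 37 = 750 = 12·59 + 42 ≡ 42 (mod 59).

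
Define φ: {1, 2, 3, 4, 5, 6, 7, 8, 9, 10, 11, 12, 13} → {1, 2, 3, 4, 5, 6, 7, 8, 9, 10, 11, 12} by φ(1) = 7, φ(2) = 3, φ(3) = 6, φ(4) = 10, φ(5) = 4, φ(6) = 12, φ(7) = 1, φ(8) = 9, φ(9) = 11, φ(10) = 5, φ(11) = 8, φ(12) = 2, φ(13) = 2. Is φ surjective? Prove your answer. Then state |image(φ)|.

Every element of the codomain has a preimage: 1 = φ(7), 2 = φ(12), 3 = φ(2), 4 = φ(5), 5 = φ(10), 6 = φ(3), 7 = φ(1), 8 = φ(11), 9 = φ(8), 10 = φ(4), 11 = φ(9), 12 = φ(6).
Therefore φ is surjective.
The image of φ is {1, 2, 3, 4, 5, 6, 7, 8, 9, 10, 11, 12}, which has 12 elements.

12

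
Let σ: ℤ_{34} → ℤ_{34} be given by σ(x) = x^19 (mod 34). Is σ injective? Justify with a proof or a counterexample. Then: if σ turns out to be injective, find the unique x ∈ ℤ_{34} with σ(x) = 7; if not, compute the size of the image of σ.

31

Computing x^19 mod 34 for each x (by repeated squaring, reducing mod 34 at every step), the values σ(0), σ(1), …, σ(33) are: 0, 1, 8, 27, 30, 23, 12, 3, 2, 15, 14, 5, 28, 21, 24, 9, 16, 17, 18, 25, 10, 13, 6, 29, 20, 19, 32, 31, 22, 11, 4, 7, 26, 33.
Every element of ℤ_{34} appears exactly once in this list, so σ is a bijection, and in particular injective.
Since σ is injective, we read off the preimage of 7 from the same table: σ(31) = 7, so σ⁻¹(7) = 31.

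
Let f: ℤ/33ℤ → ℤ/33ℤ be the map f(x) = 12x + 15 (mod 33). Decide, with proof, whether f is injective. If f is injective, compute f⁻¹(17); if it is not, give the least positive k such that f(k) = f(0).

We have gcd(12, 33) = 3 > 1. Taking s = 0 and t = 11: f(0) = 15 and f(11) = 12·11 + 15 = 147 ≡ 15 (mod 33).
So f(0) = f(11) while 0 ≠ 11, thus f is not injective.
Since f is not injective, we find the least positive k with f(k) = f(0): this means 12k ≡ 0 (mod 33), i.e. 33 ∣ 12k. Since gcd(12, 33) = 3, dividing through by 3 this holds exactly when 11 ∣ 4k, and as gcd(4, 11) = 1, exactly when 11 ∣ k.
The smallest positive such k is 11.

11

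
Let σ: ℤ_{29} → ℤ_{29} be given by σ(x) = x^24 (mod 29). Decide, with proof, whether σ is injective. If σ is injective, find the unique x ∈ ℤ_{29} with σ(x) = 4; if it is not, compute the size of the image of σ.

σ(2): Repeated squaring mod 29: 2^1 ≡ 2, 2^2 ≡ 2² = 4, 2^4 ≡ 4² = 16, 2^8 ≡ 16² = 256 ≡ 24, 2^16 ≡ 24² = 576 ≡ 25. Since 24 = 16 + 8, 2^24 ≡ 25·24: 25·24 = 600 ≡ 20. So 2^24 ≡ 20 (mod 29).
σ(5): Repeated squaring mod 29: 5^1 ≡ 5, 5^2 ≡ 5² = 25, 5^4 ≡ 25² = 625 ≡ 16, 5^8 ≡ 16² = 256 ≡ 24, 5^16 ≡ 24² = 576 ≡ 25. Since 24 = 16 + 8, 5^24 ≡ 25·24: 25·24 = 600 ≡ 20. So 5^24 ≡ 20 (mod 29).
So σ(2) = σ(5) = 20 while 2 ≠ 5, hence σ is not injective.
Since σ is not injective, we determine |image(σ)|. Computing x^24 mod 29 for each x (by repeated squaring, reducing mod 29 at every step), the values σ(0), σ(1), …, σ(28) are: 0, 1, 20, 24, 23, 20, 16, 24, 25, 25, 23, 7, 1, 7, 16, 16, 7, 1, 7, 23, 25, 25, 24, 16, 20, 23, 24, 20, 1.
The distinct values are {0, 1, 7, 16, 20, 23, 24, 25}; there are 8 of them.

8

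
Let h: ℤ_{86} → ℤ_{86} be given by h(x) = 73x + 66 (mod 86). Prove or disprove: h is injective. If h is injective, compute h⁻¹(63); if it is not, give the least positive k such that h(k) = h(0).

Recall that h is injective if h(s) = h(t) implies s = t.
Suppose h(s) = h(t) in ℤ_{86}. Then 73s + 66 ≡ 73t + 66 (mod 86), therefore 73(s − t) ≡ 0 (mod 86).
Since gcd(73, 86) = 1, 73 is invertible modulo 86, therefore s − t ≡ 0 (mod 86), i.e. s = t.
Therefore h is injective.
We now compute 73⁻¹ mod 86 explicitly. Euclid's algorithm: 86 = 1·73 + 13, 73 = 5·13 + 8, 13 = 1·8 + 5, 8 = 1·5 + 3, 5 = 1·3 + 2, 3 = 1·2 + 1; back-substituting gives 1 = 33·73 − 28·86, so 73⁻¹ ≡ 33 (mod 86).
Since h is injective, we compute h⁻¹(63): solve 73x + 66 ≡ 63 (mod 86), i.e. 73x ≡ 83 (mod 86).
Multiplying by 73⁻¹ = 33 gives x ≡ 33·83 = 2739 = 31·86 + 73 ≡ 73 (mod 86).
Check: h(73) = 73·73 + 66 = 5395 = 62·86 + 63 ≡ 63 (mod 86).

73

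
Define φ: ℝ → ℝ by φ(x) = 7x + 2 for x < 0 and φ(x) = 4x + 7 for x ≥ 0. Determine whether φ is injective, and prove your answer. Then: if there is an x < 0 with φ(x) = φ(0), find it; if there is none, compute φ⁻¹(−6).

Both pieces are strictly increasing (slopes 7 and 4), so each is injective on its own interval.
The left piece maps (−∞, 0) onto (−∞, 2); the right piece maps [0, ∞) onto [7, ∞).
These images are disjoint, so no value is attained by both pieces. Thus φ is injective.
Because the two images are disjoint, no x < 0 has φ(x) = φ(0), so we compute φ⁻¹(−6): −6 lies in (−∞, 2), so solve 7x + 2 = −6: x = (−6 − 2)/7 = −8/7.

-8/7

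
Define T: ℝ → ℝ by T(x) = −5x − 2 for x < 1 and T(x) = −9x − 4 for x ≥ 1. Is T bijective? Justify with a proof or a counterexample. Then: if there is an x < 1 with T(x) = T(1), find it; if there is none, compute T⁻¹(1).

-3/5

Both pieces are strictly decreasing (slopes −5 and −9), so each is injective on its own interval.
The left piece maps (−∞, 1) onto (−7, ∞); the right piece maps [1, ∞) onto (−∞, −13].
The images leave a gap (−7 has no preimage), so T is not surjective, hence not bijective.
Because the two images are disjoint, no x < 1 has T(x) = T(1), so we compute T⁻¹(1): 1 lies in (−7, ∞), so solve −5x − 2 = 1: x = (1 + 2)/(−5) = −3/5.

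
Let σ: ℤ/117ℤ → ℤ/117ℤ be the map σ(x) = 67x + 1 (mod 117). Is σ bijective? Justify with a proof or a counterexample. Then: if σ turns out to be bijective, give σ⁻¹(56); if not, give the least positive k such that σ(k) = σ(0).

If σ(a) = σ(b), then 67a ≡ 67b (mod 117). Because gcd(67, 117) = 1, we may cancel 67 to get a ≡ b (mod 117).
We now compute 67⁻¹ mod 117 explicitly. Euclid's algorithm: 117 = 1·67 + 50, 67 = 1·50 + 17, 50 = 2·17 + 16, 17 = 1·16 + 1; back-substituting gives 1 = 7·67 − 4·117, so 67⁻¹ ≡ 7 (mod 117).
Then y ↦ 7(y − 1) is a two-sided inverse to σ, so every y ∈ ℤ/117ℤ has a preimage.
Hence σ is bijective.
Since σ is bijective, we find σ⁻¹(56): we need 67x ≡ 56 − 1 ≡ 55 (mod 117). Using 67⁻¹ = 7: x ≡ 7·55 = 385 = 3·117 + 34, so x = 34.
Check: σ(34) = 67·34 + 1 = 2279 = 19·117 + 56 ≡ 56 (mod 117).

34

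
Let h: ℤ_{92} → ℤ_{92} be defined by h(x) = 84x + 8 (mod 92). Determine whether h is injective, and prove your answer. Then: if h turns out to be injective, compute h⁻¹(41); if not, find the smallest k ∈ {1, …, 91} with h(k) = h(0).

We have gcd(84, 92) = 4 > 1. Taking s = 0 and t = 23: h(0) = 8 and h(23) = 84·23 + 8 = 1940 ≡ 8 (mod 92).
So h(0) = h(23) while 0 ≠ 23, therefore h is not injective.
Since h is not injective, we find the least positive k with h(k) = h(0): this means 84k ≡ 0 (mod 92), i.e. 92 ∣ 84k. Since gcd(84, 92) = 4, dividing through by 4 this holds exactly when 23 ∣ 21k, and as gcd(21, 23) = 1, exactly when 23 ∣ k.
The smallest positive such k is 23.

23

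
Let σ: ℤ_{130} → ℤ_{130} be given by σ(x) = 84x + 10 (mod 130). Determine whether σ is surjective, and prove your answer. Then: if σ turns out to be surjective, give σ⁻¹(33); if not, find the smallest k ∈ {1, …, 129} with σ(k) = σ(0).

Since gcd(84, 130) = 2, we have 84x ≡ 0 (mod 2) for all x, so σ(x) ≡ 0 (mod 2).
But 1 ≢ 0 (mod 2), so 1 ∈ ℤ_{130} has no preimage. Hence σ is not surjective.
Since σ is not surjective, we find the least positive k with σ(k) = σ(0): this means 84k ≡ 0 (mod 130), i.e. 130 ∣ 84k. Since gcd(84, 130) = 2, dividing through by 2 this holds exactly when 65 ∣ 42k, and as gcd(42, 65) = 1, exactly when 65 ∣ k.
The smallest positive such k is 65.

65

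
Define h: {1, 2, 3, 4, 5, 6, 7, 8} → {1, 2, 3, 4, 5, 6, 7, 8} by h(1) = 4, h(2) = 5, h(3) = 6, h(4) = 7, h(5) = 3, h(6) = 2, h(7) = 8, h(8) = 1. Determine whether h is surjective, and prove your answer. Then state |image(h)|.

Every element of the codomain has a preimage: 1 = h(8), 2 = h(6), 3 = h(5), 4 = h(1), 5 = h(2), 6 = h(3), 7 = h(4), 8 = h(7).
Hence h is surjective.
The image of h is {1, 2, 3, 4, 5, 6, 7, 8}, which has 8 elements.

8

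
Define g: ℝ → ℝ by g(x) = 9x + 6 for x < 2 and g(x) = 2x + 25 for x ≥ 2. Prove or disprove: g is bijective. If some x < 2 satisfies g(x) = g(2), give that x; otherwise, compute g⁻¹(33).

4

Both pieces are strictly increasing (slopes 9 and 2), so each is injective on its own interval.
The left piece maps (−∞, 2) onto (−∞, 24); the right piece maps [2, ∞) onto [29, ∞).
The images leave a gap (24 has no preimage), so g is not surjective, hence not bijective.
Because the two images are disjoint, no x < 2 has g(x) = g(2), so we compute g⁻¹(33): 33 lies in [29, ∞), so solve 2x + 25 = 33: x = (33 − 25)/2 = 4.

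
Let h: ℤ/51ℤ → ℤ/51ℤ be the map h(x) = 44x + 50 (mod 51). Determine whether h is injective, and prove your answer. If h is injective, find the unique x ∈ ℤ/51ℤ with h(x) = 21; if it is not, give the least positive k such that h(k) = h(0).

Suppose h(x_1) = h(x_2) in ℤ/51ℤ. Then 44x_1 + 50 ≡ 44x_2 + 50 (mod 51), thus 44(x_1 − x_2) ≡ 0 (mod 51).
Since gcd(44, 51) = 1, 44 is invertible modulo 51, so x_1 − x_2 ≡ 0 (mod 51), i.e. x_1 = x_2.
So h is injective.
We now compute 44⁻¹ mod 51 explicitly. Euclid's algorithm: 51 = 1·44 + 7, 44 = 6·7 + 2, 7 = 3·2 + 1; back-substituting gives 1 = 29·44 − 25·51, so 44⁻¹ ≡ 29 (mod 51).
Since h is injective, we find h⁻¹(21): we need 44x ≡ 21 − 50 ≡ 22 (mod 51). Using 44⁻¹ = 29: x ≡ 29·22 = 638 = 12·51 + 26, so x = 26.
Check: h(26) = 44·26 + 50 = 1194 = 23·51 + 21 ≡ 21 (mod 51).

26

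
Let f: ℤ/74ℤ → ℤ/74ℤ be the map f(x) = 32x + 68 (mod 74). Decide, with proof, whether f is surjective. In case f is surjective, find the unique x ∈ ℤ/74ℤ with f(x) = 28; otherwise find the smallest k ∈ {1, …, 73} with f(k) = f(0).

Since gcd(32, 74) = 2, we have 32x ≡ 0 (mod 2) for all x, so f(x) ≡ 0 (mod 2).
But 1 ≢ 0 (mod 2), so 1 ∈ ℤ/74ℤ has no preimage. Therefore f is not surjective.
Since f is not surjective, we find the least positive k with f(k) = f(0): this means 32k ≡ 0 (mod 74), i.e. 74 ∣ 32k. Since gcd(32, 74) = 2, dividing through by 2 this holds exactly when 37 ∣ 16k, and as gcd(16, 37) = 1, exactly when 37 ∣ k.
The smallest positive such k is 37.

37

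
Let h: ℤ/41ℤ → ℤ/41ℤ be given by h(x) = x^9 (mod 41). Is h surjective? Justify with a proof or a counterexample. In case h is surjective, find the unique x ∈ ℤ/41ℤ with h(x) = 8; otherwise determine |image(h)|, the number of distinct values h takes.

Since 41 is prime, the nonzero elements of ℤ/41ℤ form a cyclic group of order 40.
As gcd(9, 40) = 1, raising to the 9th power is a bijection on this group: if a^9 ≡ b^9 then (ab^{−1})^9 = 1, and the only element of order dividing gcd(9, 40) = 1 is 1, so a = b.
With h(0) = 0 this makes h injective on all of ℤ/41ℤ, hence bijective (finite equal-size domain and codomain). In particular h is surjective.
Since h is surjective, we find the preimage of 8. The inverse of x ↦ x^9 on (ℤ/41ℤ)^× is x ↦ x^9, because 9·9 = 81 = 2·40 + 1 ≡ 1 (mod 40) and x^{40} = 1 for x ≠ 0 (Fermat). So h⁻¹(8) = 8^9 mod 41.
Repeated squaring mod 41: 8^1 ≡ 8, 8^2 ≡ 8² = 64 ≡ 23, 8^4 ≡ 23² = 529 ≡ 37, 8^8 ≡ 37² = 1369 ≡ 16. Since 9 = 8 + 1, 8^9 ≡ 16·8: 16·8 = 128 ≡ 5. So 8^9 ≡ 5 (mod 41).
Hence h⁻¹(8) = 5.

5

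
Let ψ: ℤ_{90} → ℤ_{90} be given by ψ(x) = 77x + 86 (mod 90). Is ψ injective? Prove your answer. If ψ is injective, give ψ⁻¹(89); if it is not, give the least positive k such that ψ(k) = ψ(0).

69

Suppose ψ(u) = ψ(v) in ℤ_{90}. Then 77u + 86 ≡ 77v + 86 (mod 90), thus 77(u − v) ≡ 0 (mod 90).
Since gcd(77, 90) = 1, 77 is invertible modulo 90, thus u − v ≡ 0 (mod 90), i.e. u = v.
Thus ψ is injective.
We now compute 77⁻¹ mod 90 explicitly. Euclid's algorithm: 90 = 1·77 + 13, 77 = 5·13 + 12, 13 = 1·12 + 1; back-substituting gives 1 = 83·77 − 71·90, so 77⁻¹ ≡ 83 (mod 90).
Since ψ is injective, we find ψ⁻¹(89): we need 77x ≡ 89 − 86 ≡ 3 (mod 90). Using 77⁻¹ = 83: x ≡ 83·3 = 249 = 2·90 + 69, so x = 69.
Check: ψ(69) = 77·69 + 86 = 5399 = 59·90 + 89 ≡ 89 (mod 90).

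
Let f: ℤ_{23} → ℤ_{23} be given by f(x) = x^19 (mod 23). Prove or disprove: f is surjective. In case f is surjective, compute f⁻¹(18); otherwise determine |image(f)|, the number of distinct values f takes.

Since 23 is prime, the nonzero elements of ℤ_{23} form a cyclic group of order 22.
As gcd(19, 22) = 1, raising to the 19th power is a bijection on this group: if s^19 ≡ t^19 then (st^{−1})^19 = 1, and the only element of order dividing gcd(19, 22) = 1 is 1, so s = t.
With f(0) = 0 this makes f injective on all of ℤ_{23}, hence bijective (finite equal-size domain and codomain). In particular f is surjective.
Since f is surjective, we find the preimage of 18. The inverse of x ↦ x^19 on (ℤ_{23})^× is x ↦ x^7, because 19·7 = 133 = 6·22 + 1 ≡ 1 (mod 22) and x^{22} = 1 for x ≠ 0 (Fermat). So f⁻¹(18) = 18^7 mod 23.
Repeated squaring mod 23: 18^1 ≡ 18, 18^2 ≡ 18² = 324 ≡ 2, 18^4 ≡ 2² = 4. Since 7 = 4 + 2 + 1, 18^7 ≡ 4·2·18: 4·2 = 8, then 8·18 = 144 ≡ 6. So 18^7 ≡ 6 (mod 23).
Hence f⁻¹(18) = 6.

6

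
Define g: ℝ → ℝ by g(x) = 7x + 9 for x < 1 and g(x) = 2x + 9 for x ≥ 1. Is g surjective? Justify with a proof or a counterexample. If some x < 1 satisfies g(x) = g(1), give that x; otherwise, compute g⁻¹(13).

Both pieces are strictly increasing (slopes 7 and 2), so each is injective on its own interval.
The left piece maps (−∞, 1) onto (−∞, 16); the right piece maps [1, ∞) onto [11, ∞).
The union (−∞, 16) ∪ [11, ∞) covers ℝ, so g is surjective.
For the follow-up: the images overlap, so an x < 1 with g(x) = g(1) exists. g(1) = 11; solving 7x + 9 = 11 for x < 1 gives x = (11 − 9)/7 = 2/7.

2/7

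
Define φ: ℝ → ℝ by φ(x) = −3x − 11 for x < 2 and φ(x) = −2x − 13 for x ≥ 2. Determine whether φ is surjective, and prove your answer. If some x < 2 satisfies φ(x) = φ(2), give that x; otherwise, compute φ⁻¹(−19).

Both pieces are strictly decreasing (slopes −3 and −2), so each is injective on its own interval.
The left piece maps (−∞, 2) onto (−17, ∞); the right piece maps [2, ∞) onto (−∞, −17].
These images together cover ℝ, so φ is surjective.
Because the two images are disjoint, no x < 2 has φ(x) = φ(2), so we compute φ⁻¹(−19): −19 lies in (−∞, −17], so solve −2x − 13 = −19: x = (−19 + 13)/(−2) = 3.

3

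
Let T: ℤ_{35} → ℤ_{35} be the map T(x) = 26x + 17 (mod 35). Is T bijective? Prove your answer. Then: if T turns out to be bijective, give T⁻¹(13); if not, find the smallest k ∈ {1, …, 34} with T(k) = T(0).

16

Suppose T(x_1) = T(x_2) in ℤ_{35}. Then 26x_1 + 17 ≡ 26x_2 + 17 (mod 35), so 26(x_1 − x_2) ≡ 0 (mod 35).
Since gcd(26, 35) = 1, 26 is invertible modulo 35, therefore x_1 − x_2 ≡ 0 (mod 35), i.e. x_1 = x_2.
We now compute 26⁻¹ mod 35 explicitly. Euclid's algorithm: 35 = 1·26 + 9, 26 = 2·9 + 8, 9 = 1·8 + 1; back-substituting gives 1 = 31·26 − 23·35, so 26⁻¹ ≡ 31 (mod 35).
Then y ↦ 31(y − 17) is a two-sided inverse to T, so every y ∈ ℤ_{35} has a preimage.
So T is bijective.
Since T is bijective, we find T⁻¹(13): we need 26x ≡ 13 − 17 ≡ 31 (mod 35). Using 26⁻¹ = 31: x ≡ 31·31 = 961 = 27·35 + 16, so x = 16.
Check: T(16) = 26·16 + 17 = 433 = 12·35 + 13 ≡ 13 (mod 35).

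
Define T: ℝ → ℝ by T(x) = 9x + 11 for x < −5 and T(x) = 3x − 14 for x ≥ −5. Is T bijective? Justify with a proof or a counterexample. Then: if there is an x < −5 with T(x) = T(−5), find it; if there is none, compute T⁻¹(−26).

Both pieces are strictly increasing (slopes 9 and 3), so each is injective on its own interval.
The left piece maps (−∞, −5) onto (−∞, −34); the right piece maps [−5, ∞) onto [−29, ∞).
The images leave a gap (−34 has no preimage), so T is not surjective, hence not bijective.
Because the two images are disjoint, no x < −5 has T(x) = T(−5), so we compute T⁻¹(−26): −26 lies in [−29, ∞), so solve 3x − 14 = −26: x = (−26 + 14)/3 = −4.

-4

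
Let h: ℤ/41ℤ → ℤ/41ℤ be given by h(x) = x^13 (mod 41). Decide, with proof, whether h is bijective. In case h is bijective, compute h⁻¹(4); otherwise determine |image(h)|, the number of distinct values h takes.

Since 41 is prime, the nonzero elements of ℤ/41ℤ form a cyclic group of order 40.
As gcd(13, 40) = 1, raising to the 13th power is a bijection on this group: if a^13 ≡ b^13 then (ab^{−1})^13 = 1, and the only element of order dividing gcd(13, 40) = 1 is 1, so a = b.
With h(0) = 0 this makes h injective on all of ℤ/41ℤ, hence bijective (finite equal-size domain and codomain). In particular h is bijective.
Since h is bijective, we find the preimage of 4. The inverse of x ↦ x^13 on (ℤ/41ℤ)^× is x ↦ x^37, because 13·37 = 481 = 12·40 + 1 ≡ 1 (mod 40) and x^{40} = 1 for x ≠ 0 (Fermat). So h⁻¹(4) = 4^37 mod 41.
Repeated squaring mod 41: 4^1 ≡ 4, 4^2 ≡ 4² = 16, 4^4 ≡ 16² = 256 ≡ 10, 4^8 ≡ 10² = 100 ≡ 18, 4^16 ≡ 18² = 324 ≡ 37, 4^32 ≡ 37² = 1369 ≡ 16. Since 37 = 32 + 4 + 1, 4^37 ≡ 16·10·4: 16·10 = 160 ≡ 37, then 37·4 = 148 ≡ 25. So 4^37 ≡ 25 (mod 41).
Hence h⁻¹(4) = 25.

25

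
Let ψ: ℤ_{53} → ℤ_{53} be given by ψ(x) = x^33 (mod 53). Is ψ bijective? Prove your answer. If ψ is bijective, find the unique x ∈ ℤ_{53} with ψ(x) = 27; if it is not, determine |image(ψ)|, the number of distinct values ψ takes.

34

Since 53 is prime, the nonzero elements of ℤ_{53} form a cyclic group of order 52.
As gcd(33, 52) = 1, raising to the 33rd power is a bijection on this group: if u^33 ≡ v^33 then (uv^{−1})^33 = 1, and the only element of order dividing gcd(33, 52) = 1 is 1, so u = v.
With ψ(0) = 0 this makes ψ injective on all of ℤ_{53}, hence bijective (finite equal-size domain and codomain). In particular ψ is bijective.
Since ψ is bijective, we find the preimage of 27. The inverse of x ↦ x^33 on (ℤ_{53})^× is x ↦ x^41, because 33·41 = 1353 = 26·52 + 1 ≡ 1 (mod 52) and x^{52} = 1 for x ≠ 0 (Fermat). So ψ⁻¹(27) = 27^41 mod 53.
Repeated squaring mod 53: 27^1 ≡ 27, 27^2 ≡ 27² = 729 ≡ 40, 27^4 ≡ 40² = 1600 ≡ 10, 27^8 ≡ 10² = 100 ≡ 47, 27^16 ≡ 47² = 2209 ≡ 36, 27^32 ≡ 36² = 1296 ≡ 24. Since 41 = 32 + 8 + 1, 27^41 ≡ 24·47·27: 24·47 = 1128 ≡ 15, then 15·27 = 405 ≡ 34. So 27^41 ≡ 34 (mod 53).
Hence ψ⁻¹(27) = 34.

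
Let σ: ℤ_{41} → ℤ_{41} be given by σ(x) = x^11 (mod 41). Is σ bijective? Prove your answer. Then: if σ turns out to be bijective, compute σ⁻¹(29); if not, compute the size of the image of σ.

Since 41 is prime, the nonzero elements of ℤ_{41} form a cyclic group of order 40.
As gcd(11, 40) = 1, raising to the 11th power is a bijection on this group: if u^11 ≡ v^11 then (uv^{−1})^11 = 1, and the only element of order dividing gcd(11, 40) = 1 is 1, so u = v.
With σ(0) = 0 this makes σ injective on all of ℤ_{41}, hence bijective (finite equal-size domain and codomain). In particular σ is bijective.
Since σ is bijective, we find the preimage of 29. The inverse of x ↦ x^11 on (ℤ_{41})^× is x ↦ x^11, because 11·11 = 121 = 3·40 + 1 ≡ 1 (mod 40) and x^{40} = 1 for x ≠ 0 (Fermat). So σ⁻¹(29) = 29^11 mod 41.
Repeated squaring mod 41: 29^1 ≡ 29, 29^2 ≡ 29² = 841 ≡ 21, 29^4 ≡ 21² = 441 ≡ 31, 29^8 ≡ 31² = 961 ≡ 18. Since 11 = 8 + 2 + 1, 29^11 ≡ 18·21·29: 18·21 = 378 ≡ 9, then 9·29 = 261 ≡ 15. So 29^11 ≡ 15 (mod 41).
Hence σ⁻¹(29) = 15.

15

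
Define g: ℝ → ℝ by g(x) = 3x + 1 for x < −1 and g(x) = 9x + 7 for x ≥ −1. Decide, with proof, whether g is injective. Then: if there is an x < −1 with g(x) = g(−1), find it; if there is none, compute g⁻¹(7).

0

Both pieces are strictly increasing (slopes 3 and 9), so each is injective on its own interval.
The left piece maps (−∞, −1) onto (−∞, −2); the right piece maps [−1, ∞) onto [−2, ∞).
These images are disjoint, so no value is attained by both pieces. So g is injective.
Because the two images are disjoint, no x < −1 has g(x) = g(−1), so we compute g⁻¹(7): 7 lies in [−2, ∞), so solve 9x + 7 = 7: x = (7 − 7)/9 = 0.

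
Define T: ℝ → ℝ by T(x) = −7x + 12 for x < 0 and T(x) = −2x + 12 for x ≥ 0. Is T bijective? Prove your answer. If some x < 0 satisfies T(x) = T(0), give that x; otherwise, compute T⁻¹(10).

Both pieces are strictly decreasing (slopes −7 and −2), so each is injective on its own interval.
The left piece maps (−∞, 0) onto (12, ∞); the right piece maps [0, ∞) onto (−∞, 12].
Since 12 = 12, the images partition ℝ: T is injective and surjective, hence bijective.
Because the two images are disjoint, no x < 0 has T(x) = T(0), so we compute T⁻¹(10): 10 lies in (−∞, 12], so solve −2x + 12 = 10: x = (10 − 12)/(−2) = 1.

1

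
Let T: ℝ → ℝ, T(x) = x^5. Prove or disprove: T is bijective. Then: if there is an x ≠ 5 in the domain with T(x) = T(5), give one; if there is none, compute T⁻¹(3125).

On ℝ, x ↦ x^5 is strictly increasing (injective) and for any y ∈ ℝ the 5th root y^{1/5} lies in ℝ (surjective). So T is bijective.
Since x ↦ x^5 is strictly increasing on ℝ, it is injective there, so no x ≠ 5 in the domain has T(x) = T(5). We therefore compute T⁻¹(3125) = 3125^{1/5} = 5 (indeed 5^5 = 3125).

5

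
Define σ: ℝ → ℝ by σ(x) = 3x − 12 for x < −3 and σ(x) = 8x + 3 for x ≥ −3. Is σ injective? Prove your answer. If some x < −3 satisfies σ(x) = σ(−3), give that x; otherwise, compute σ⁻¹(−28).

-16/3

Both pieces are strictly increasing (slopes 3 and 8), so each is injective on its own interval.
The left piece maps (−∞, −3) onto (−∞, −21); the right piece maps [−3, ∞) onto [−21, ∞).
These images are disjoint, so no value is attained by both pieces. Hence σ is injective.
Because the two images are disjoint, no x < −3 has σ(x) = σ(−3), so we compute σ⁻¹(−28): −28 lies in (−∞, −21), so solve 3x − 12 = −28: x = (−28 + 12)/3 = −16/3.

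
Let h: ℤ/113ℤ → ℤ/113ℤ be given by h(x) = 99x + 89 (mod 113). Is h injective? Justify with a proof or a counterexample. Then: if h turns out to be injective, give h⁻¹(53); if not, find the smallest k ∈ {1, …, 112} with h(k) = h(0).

Suppose h(u) = h(v) in ℤ/113ℤ. Then 99u + 89 ≡ 99v + 89 (mod 113), therefore 99(u − v) ≡ 0 (mod 113).
Since gcd(99, 113) = 1, 99 is invertible modulo 113, hence u − v ≡ 0 (mod 113), i.e. u = v.
Hence h is injective.
We now compute 99⁻¹ mod 113 explicitly. Euclid's algorithm: 113 = 1·99 + 14, 99 = 7·14 + 1; back-substituting gives 1 = 8·99 − 7·113, so 99⁻¹ ≡ 8 (mod 113).
Since h is injective, we compute h⁻¹(53): solve 99x + 89 ≡ 53 (mod 113), i.e. 99x ≡ 77 (mod 113).
Multiplying by 99⁻¹ = 8 gives x ≡ 8·77 = 616 = 5·113 + 51 ≡ 51 (mod 113).
Check: h(51) = 99·51 + 89 = 5138 = 45·113 + 53 ≡ 53 (mod 113).

51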